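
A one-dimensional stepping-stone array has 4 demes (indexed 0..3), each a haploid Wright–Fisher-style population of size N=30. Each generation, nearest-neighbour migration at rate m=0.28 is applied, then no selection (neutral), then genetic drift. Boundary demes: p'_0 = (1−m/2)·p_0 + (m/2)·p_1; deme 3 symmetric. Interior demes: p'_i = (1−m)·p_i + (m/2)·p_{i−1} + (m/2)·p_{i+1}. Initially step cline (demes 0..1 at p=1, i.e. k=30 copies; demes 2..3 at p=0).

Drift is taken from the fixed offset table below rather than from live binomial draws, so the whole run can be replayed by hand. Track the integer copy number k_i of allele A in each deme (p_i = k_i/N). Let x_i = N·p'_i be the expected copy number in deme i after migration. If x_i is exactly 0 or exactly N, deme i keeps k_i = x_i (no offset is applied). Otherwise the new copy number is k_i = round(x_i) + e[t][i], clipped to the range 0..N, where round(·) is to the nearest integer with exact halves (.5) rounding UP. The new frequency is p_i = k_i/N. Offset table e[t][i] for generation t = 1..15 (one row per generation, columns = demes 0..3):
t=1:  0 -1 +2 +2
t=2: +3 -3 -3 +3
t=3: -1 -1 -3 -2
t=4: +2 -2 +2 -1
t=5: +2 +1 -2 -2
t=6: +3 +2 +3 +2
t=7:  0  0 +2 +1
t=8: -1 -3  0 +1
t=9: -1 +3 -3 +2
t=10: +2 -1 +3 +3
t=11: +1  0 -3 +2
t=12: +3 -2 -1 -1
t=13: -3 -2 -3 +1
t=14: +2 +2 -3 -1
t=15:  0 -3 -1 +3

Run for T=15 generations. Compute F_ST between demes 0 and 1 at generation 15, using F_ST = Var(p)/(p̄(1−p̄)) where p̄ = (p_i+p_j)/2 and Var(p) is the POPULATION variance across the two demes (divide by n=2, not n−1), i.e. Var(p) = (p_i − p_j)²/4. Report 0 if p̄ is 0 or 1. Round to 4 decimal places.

0.0741

t=0: k=[30 30 0 0]
t=1: x=[30.0000 25.8000 4.2000 0.0000] k=[30 25 6 0]
t=2: x=[29.3000 23.0400 7.8200 0.8400] k=[30 20 5 4]
t=3: x=[28.6000 19.3000 6.9600 4.1400] k=[28 18 4 2]
t=4: x=[26.6000 17.4400 5.6800 2.2800] k=[29 15 8 1]
t=5: x=[27.0400 15.9800 8.0000 1.9800] k=[29 17 6 0]
t=6: x=[27.3200 17.1400 6.7000 0.8400] k=[30 19 10 3]
t=7: x=[28.4600 19.2800 10.2800 3.9800] k=[28 19 12 5]
t=8: x=[26.7400 19.2800 12.0000 5.9800] k=[26 16 12 7]
t=9: x=[24.6000 16.8400 11.8600 7.7000] k=[24 20 9 10]
t=10: x=[23.4400 19.0200 10.6800 9.8600] k=[25 18 14 13]
t=11: x=[24.0200 18.4200 14.4200 13.1400] k=[25 18 11 15]
t=12: x=[24.0200 18.0000 12.5400 14.4400] k=[27 16 12 13]
t=13: x=[25.4600 16.9800 12.7000 12.8600] k=[22 15 10 14]
t=14: x=[21.0200 15.2800 11.2600 13.4400] k=[23 17 8 12]
t=15: x=[22.1600 16.5800 9.8200 11.4400] k=[22 14 9 14]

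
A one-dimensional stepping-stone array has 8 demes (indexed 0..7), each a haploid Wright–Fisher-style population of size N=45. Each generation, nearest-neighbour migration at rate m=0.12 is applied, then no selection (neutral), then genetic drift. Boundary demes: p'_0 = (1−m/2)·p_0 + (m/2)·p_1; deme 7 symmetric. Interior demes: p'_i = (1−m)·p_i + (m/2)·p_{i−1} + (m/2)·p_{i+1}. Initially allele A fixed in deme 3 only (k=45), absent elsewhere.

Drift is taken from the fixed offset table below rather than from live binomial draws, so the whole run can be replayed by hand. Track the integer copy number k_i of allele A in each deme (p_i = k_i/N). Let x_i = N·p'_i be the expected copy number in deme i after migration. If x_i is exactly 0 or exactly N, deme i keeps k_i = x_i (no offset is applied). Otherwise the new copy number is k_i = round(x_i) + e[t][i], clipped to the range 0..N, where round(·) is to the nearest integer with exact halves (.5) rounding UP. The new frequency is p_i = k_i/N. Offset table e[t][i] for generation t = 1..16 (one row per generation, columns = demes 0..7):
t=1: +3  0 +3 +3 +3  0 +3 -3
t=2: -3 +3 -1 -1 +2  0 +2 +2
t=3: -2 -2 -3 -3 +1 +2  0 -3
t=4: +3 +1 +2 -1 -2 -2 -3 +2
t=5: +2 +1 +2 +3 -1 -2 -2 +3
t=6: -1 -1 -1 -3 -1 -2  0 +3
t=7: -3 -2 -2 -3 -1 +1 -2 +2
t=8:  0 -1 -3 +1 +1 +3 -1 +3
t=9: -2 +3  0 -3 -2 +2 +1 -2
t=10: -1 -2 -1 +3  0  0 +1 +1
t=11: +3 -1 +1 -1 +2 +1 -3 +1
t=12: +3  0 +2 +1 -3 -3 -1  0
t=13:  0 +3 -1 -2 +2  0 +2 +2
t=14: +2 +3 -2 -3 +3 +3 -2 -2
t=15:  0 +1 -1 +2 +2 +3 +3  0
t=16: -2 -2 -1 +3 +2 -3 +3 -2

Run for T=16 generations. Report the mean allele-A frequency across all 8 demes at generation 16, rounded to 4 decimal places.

0.1694

t=0: k=[0 0 0 45 0 0 0 0]
t=1: x=[0.0000 0.0000 2.7000 39.6000 2.7000 0.0000 0.0000 0.0000] k=[0 0 6 43 6 0 0 0]
t=2: x=[0.0000 0.3600 7.8600 38.5600 7.8600 0.3600 0.0000 0.0000] k=[0 3 7 38 10 0 0 0]
t=3: x=[0.1800 3.0600 8.6200 34.4600 11.0800 0.6000 0.0000 0.0000] k=[0 1 6 31 12 3 0 0]
t=4: x=[0.0600 1.2400 7.2000 28.3600 12.6000 3.3600 0.1800 0.0000] k=[3 2 9 27 11 1 0 0]
t=5: x=[2.9400 2.4800 9.6600 24.9600 11.3600 1.5400 0.0600 0.0000] k=[5 3 12 28 10 0 0 0]
t=6: x=[4.8800 3.6600 12.4200 25.9600 10.4800 0.6000 0.0000 0.0000] k=[4 3 11 23 9 0 0 0]
t=7: x=[3.9400 3.5400 11.2400 21.4400 9.3000 0.5400 0.0000 0.0000] k=[1 2 9 18 8 2 0 0]
t=8: x=[1.0600 2.3600 9.1200 16.8600 8.2400 2.2400 0.1200 0.0000] k=[1 1 6 18 9 5 0 0]
t=9: x=[1.0000 1.3000 6.4200 16.7400 9.3000 4.9400 0.3000 0.0000] k=[0 4 6 14 7 7 1 0]
t=10: x=[0.2400 3.8800 6.3600 13.1000 7.4200 6.6400 1.3000 0.0600] k=[0 2 5 16 7 7 2 1]
t=11: x=[0.1200 2.0600 5.4800 14.8000 7.5400 6.7000 2.2400 1.0600] k=[3 1 6 14 10 8 0 2]
t=12: x=[2.8800 1.4200 6.1800 13.2800 10.1200 7.6400 0.6000 1.8800] k=[6 1 8 14 7 5 0 2]
t=13: x=[5.7000 1.7200 7.9400 13.2200 7.3000 4.8200 0.4200 1.8800] k=[6 5 7 11 9 5 2 4]
t=14: x=[5.9400 5.1800 7.1200 10.6400 8.8800 5.0600 2.3000 3.8800] k=[8 8 5 8 12 8 0 2]
t=15: x=[8.0000 7.8200 5.3600 8.0600 11.5200 7.7600 0.6000 1.8800] k=[8 9 4 10 14 11 4 2]
t=16: x=[8.0600 8.6400 4.6600 9.8800 13.5800 10.7600 4.3000 2.1200] k=[6 7 4 13 16 8 7 0]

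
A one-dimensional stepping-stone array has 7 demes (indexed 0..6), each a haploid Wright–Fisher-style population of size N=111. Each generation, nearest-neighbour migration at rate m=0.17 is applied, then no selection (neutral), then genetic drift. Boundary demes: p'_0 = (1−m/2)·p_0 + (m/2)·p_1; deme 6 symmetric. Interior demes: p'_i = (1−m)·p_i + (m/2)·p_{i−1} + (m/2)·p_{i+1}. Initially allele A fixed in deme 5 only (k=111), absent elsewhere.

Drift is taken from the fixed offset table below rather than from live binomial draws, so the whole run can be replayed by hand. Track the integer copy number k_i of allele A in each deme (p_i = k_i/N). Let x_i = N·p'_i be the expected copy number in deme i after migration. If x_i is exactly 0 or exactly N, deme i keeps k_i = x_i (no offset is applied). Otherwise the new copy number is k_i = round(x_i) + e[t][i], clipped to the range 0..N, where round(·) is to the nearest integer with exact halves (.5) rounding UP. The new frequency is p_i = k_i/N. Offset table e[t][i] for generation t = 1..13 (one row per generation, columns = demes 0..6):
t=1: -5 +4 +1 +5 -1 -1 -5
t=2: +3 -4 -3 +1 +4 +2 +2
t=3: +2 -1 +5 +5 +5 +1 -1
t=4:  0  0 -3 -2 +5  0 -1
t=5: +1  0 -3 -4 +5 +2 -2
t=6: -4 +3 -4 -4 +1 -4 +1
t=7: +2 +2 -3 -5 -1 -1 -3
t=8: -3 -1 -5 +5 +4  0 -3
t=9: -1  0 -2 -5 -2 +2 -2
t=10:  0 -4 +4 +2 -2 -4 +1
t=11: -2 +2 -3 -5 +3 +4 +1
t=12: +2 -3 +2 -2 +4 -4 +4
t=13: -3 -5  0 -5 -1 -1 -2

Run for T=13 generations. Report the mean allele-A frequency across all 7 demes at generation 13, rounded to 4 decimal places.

t=0: k=[0 0 0 0 0 111 0]
t=1: x=[0.0000 0.0000 0.0000 0.0000 9.4350 92.1300 9.4350] k=[0 0 0 0 8 91 4]
t=2: x=[0.0000 0.0000 0.0000 0.6800 14.3750 76.5500 11.3950] k=[0 0 0 2 18 79 13]
t=3: x=[0.0000 0.0000 0.1700 3.1900 21.8250 68.2050 18.6100] k=[0 0 5 8 27 69 18]
t=4: x=[0.0000 0.4250 4.8300 9.3600 28.9550 61.0950 22.3350] k=[0 0 2 7 34 61 21]
t=5: x=[0.0000 0.1700 2.2550 8.8700 34.0000 55.3050 24.4000] k=[0 0 0 5 39 57 22]
t=6: x=[0.0000 0.0000 0.4250 7.4650 37.6400 52.4950 24.9750] k=[0 0 0 3 39 48 26]
t=7: x=[0.0000 0.0000 0.2550 5.8050 36.7050 45.3650 27.8700] k=[0 0 0 1 36 44 25]
t=8: x=[0.0000 0.0000 0.0850 3.8900 33.7050 41.7050 26.6150] k=[0 0 0 9 38 42 24]
t=9: x=[0.0000 0.0000 0.7650 10.7000 35.8750 40.1300 25.5300] k=[0 0 0 6 34 42 24]
t=10: x=[0.0000 0.0000 0.5100 7.8700 32.3000 39.7900 25.5300] k=[0 0 5 10 30 36 27]
t=11: x=[0.0000 0.4250 5.0000 11.2750 28.8100 34.7250 27.7650] k=[0 2 2 6 32 39 29]
t=12: x=[0.1700 1.8300 2.3400 7.8700 30.3850 37.5550 29.8500] k=[2 0 4 6 34 34 34]
t=13: x=[1.8300 0.5100 3.8300 8.2100 31.6200 34.0000 34.0000] k=[0 0 4 3 31 33 32]

0.1326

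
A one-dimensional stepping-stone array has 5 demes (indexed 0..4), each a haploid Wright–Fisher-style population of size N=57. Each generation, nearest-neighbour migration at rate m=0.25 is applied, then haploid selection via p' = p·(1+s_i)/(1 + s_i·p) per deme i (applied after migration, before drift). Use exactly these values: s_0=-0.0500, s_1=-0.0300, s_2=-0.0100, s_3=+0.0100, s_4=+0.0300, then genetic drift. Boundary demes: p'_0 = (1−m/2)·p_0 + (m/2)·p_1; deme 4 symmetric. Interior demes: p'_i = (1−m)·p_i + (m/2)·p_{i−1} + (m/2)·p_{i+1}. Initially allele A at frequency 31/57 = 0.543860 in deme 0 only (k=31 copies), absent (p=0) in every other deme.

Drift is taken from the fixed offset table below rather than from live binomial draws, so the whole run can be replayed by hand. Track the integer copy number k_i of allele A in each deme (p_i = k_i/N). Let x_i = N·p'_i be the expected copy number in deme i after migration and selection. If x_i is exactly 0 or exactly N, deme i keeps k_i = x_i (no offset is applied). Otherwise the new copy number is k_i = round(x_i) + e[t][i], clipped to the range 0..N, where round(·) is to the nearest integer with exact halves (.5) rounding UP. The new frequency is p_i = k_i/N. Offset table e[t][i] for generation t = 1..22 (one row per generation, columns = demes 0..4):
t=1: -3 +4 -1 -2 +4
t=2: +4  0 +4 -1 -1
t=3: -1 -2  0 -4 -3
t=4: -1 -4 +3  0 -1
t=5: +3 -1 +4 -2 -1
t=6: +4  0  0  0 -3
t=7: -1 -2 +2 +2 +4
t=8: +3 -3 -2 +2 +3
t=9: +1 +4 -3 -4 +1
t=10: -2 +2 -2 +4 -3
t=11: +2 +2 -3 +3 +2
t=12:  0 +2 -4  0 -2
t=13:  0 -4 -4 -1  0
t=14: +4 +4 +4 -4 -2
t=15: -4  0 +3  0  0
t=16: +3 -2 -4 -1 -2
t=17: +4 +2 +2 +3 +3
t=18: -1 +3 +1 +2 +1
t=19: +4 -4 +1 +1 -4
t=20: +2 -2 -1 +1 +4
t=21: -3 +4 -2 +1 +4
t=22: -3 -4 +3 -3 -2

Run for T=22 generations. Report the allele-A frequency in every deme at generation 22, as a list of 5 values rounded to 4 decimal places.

t=0: k=[31 0 0 0 0]
t=1: x=[26.3968 3.7664 0.0000 0.0000 0.0000] k=[23 8 0 0 0]
t=2: x=[20.4477 8.6492 0.9902 0.0000 0.0000] k=[24 9 5 0 0]
t=3: x=[21.4348 10.1190 4.8304 0.6312 0.0000] k=[20 8 5 0 0]
t=4: x=[17.8649 8.8940 4.7064 0.6312 0.0000] k=[17 5 8 1 0]
t=5: x=[14.9280 6.6930 6.6904 1.7670 0.1287] k=[18 6 11 0 0]
t=6: x=[15.9052 7.9151 8.9241 1.3884 0.0000] k=[20 8 9 1 0]
t=7: x=[17.8649 9.3838 7.8070 1.8931 0.1287] k=[17 7 10 4 4]
t=8: x=[15.1721 8.4044 8.8000 4.7935 4.1113] k=[18 5 7 7 7]
t=9: x=[15.7830 6.6930 6.6904 7.0613 7.1835] k=[17 11 4 3 8]
t=10: x=[15.6607 10.6095 4.7064 3.7850 7.5669] k=[14 13 3 8 5]
t=11: x=[13.3437 11.5912 4.8304 7.0613 5.5206] k=[15 14 2 10 8]
t=12: x=[14.3181 12.3282 4.4585 8.8240 8.4608] k=[14 14 0 9 6]
t=13: x=[13.4654 11.9596 2.8477 7.5650 6.5443] k=[13 8 0 7 7]
t=14: x=[11.8853 7.4261 1.8569 6.1796 7.1835] k=[16 11 6 2 5]
t=15: x=[14.8059 10.7321 6.0703 2.9023 4.7522] k=[11 11 9 3 5]
t=16: x=[10.5518 10.4868 8.4276 4.0372 4.8803] k=[14 8 4 3 3]
t=17: x=[12.7355 8.0374 4.3346 3.1545 3.0851] k=[17 10 6 6 6]
t=18: x=[15.5385 10.1190 6.4423 6.0536 6.1605] k=[15 13 7 8 7]
t=19: x=[14.1962 12.2053 7.8070 7.8169 7.3113] k=[18 8 9 9 3]
t=20: x=[16.1498 9.1388 8.8000 8.3205 3.8549] k=[18 7 8 9 8]
t=21: x=[16.0275 8.2821 7.9311 8.8240 8.3331] k=[13 12 6 10 12]
t=22: x=[12.3710 11.1002 7.1866 9.8307 12.0281] k=[9 7 10 7 10]

[0.1579, 0.1228, 0.1754, 0.1228, 0.1754]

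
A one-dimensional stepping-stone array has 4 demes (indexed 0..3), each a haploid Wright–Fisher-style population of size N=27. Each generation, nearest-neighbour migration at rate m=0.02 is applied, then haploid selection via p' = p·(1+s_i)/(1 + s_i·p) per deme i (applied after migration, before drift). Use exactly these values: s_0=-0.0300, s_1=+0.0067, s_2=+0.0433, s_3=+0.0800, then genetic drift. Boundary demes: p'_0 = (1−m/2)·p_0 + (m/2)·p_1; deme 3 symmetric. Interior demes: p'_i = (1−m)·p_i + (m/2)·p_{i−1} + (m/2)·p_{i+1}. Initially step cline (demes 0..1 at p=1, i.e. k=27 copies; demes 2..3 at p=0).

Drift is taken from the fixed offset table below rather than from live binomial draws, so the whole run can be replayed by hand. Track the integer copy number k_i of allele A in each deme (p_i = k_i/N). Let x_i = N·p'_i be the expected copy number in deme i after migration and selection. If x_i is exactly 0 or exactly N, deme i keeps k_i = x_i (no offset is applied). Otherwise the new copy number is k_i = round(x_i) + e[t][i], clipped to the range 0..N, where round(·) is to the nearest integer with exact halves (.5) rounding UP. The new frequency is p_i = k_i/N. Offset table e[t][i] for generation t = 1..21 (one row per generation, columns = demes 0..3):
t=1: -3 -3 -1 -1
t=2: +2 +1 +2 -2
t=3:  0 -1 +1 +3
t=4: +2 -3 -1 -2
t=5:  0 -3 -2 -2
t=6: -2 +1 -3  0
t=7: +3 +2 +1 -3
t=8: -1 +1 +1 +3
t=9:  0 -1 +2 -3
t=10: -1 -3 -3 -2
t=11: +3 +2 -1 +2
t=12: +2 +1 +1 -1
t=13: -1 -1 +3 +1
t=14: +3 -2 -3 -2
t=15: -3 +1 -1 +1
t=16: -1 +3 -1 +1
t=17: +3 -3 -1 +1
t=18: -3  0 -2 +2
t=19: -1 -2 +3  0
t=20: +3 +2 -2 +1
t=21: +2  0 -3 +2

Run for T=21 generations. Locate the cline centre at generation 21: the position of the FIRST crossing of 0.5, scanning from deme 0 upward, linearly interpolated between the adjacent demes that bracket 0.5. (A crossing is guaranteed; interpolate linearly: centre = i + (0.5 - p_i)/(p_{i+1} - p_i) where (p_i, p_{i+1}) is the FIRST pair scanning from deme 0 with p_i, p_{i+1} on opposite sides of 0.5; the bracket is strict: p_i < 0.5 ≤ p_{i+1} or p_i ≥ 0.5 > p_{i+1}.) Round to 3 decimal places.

1.289

t=0: k=[27 27 0 0]
t=1: x=[27.0000 26.7318 0.2816 0.0000] k=[27 24 0 0]
t=2: x=[26.9691 23.8088 0.2503 0.0000] k=[27 25 2 0]
t=3: x=[26.9794 24.8035 2.2976 0.0216] k=[27 24 3 3]
t=4: x=[26.9691 23.8387 3.3318 3.2115] k=[27 21 2 1]
t=5: x=[26.9381 20.9016 2.2665 1.0875] k=[27 18 0 0]
t=6: x=[26.9072 17.9502 0.1877 0.0000] k=[25 19 0 0]
t=7: x=[24.8813 18.9079 0.1982 0.0000] k=[27 21 1 0]
t=8: x=[26.9381 20.8916 1.2392 0.0108] k=[26 22 2 3]
t=9: x=[25.9291 21.8678 2.2976 3.2008] k=[26 21 4 0]
t=10: x=[25.9188 20.9115 4.2805 0.0432] k=[25 18 1 0]
t=11: x=[24.8710 17.9402 1.2080 0.0108] k=[27 20 0 2]
t=12: x=[26.9278 19.9050 0.2294 2.1259] k=[27 21 1 1]
t=13: x=[26.9381 20.8916 1.2496 1.0768] k=[26 20 4 2]
t=14: x=[25.9085 19.9349 4.2908 2.1686] k=[27 18 1 0]
t=15: x=[26.9072 17.9602 1.2080 0.0108] k=[24 19 0 1]
t=16: x=[23.8666 18.8979 0.2086 1.0661] k=[23 22 0 2]
t=17: x=[22.8849 21.8180 0.2503 2.1259] k=[26 19 0 3]
t=18: x=[25.8983 18.9179 0.2294 3.1796] k=[23 19 0 5]
t=19: x=[22.8542 18.8879 0.2503 5.2687] k=[22 17 3 5]
t=20: x=[21.8238 16.9522 3.2802 5.3002] k=[25 19 1 6]
t=21: x=[24.8813 18.9179 1.2807 6.3147] k=[27 19 0 8]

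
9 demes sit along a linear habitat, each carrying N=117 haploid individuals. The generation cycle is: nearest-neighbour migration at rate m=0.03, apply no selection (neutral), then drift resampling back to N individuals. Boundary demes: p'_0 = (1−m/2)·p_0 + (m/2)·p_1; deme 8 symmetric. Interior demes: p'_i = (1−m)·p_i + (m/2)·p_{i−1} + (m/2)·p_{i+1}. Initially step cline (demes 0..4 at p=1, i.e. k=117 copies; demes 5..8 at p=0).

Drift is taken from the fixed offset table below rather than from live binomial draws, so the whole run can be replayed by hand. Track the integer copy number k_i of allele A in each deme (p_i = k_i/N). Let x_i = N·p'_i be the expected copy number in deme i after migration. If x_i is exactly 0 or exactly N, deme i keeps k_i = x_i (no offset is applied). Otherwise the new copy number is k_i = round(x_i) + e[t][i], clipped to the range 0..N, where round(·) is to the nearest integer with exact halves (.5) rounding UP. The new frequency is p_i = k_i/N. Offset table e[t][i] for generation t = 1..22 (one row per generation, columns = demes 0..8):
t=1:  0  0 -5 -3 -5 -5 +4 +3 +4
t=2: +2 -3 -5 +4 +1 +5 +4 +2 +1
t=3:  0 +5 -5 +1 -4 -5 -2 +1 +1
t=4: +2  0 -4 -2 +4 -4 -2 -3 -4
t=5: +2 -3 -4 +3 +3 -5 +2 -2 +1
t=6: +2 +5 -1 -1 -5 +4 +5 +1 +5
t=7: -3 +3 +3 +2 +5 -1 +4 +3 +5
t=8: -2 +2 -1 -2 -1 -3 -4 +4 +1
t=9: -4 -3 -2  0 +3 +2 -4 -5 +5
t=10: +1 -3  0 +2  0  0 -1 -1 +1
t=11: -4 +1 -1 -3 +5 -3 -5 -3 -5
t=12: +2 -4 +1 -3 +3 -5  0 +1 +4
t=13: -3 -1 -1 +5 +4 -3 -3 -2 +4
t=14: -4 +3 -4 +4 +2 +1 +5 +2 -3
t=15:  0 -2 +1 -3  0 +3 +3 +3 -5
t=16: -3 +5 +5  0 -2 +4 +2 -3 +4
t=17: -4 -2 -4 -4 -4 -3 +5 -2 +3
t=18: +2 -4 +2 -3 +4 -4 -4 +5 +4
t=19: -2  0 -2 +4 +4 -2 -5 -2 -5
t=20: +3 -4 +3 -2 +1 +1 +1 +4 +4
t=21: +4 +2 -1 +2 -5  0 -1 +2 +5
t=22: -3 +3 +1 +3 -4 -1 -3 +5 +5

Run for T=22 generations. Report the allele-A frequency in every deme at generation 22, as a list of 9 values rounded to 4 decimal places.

t=0: k=[117 117 117 117 117 0 0 0 0]
t=1: x=[117.0000 117.0000 117.0000 117.0000 115.2450 1.7550 0.0000 0.0000 0.0000] k=[117 117 117 117 110 0 0 0 0]
t=2: x=[117.0000 117.0000 117.0000 116.8950 108.4550 1.6500 0.0000 0.0000 0.0000] k=[117 117 117 117 109 7 0 0 0]
t=3: x=[117.0000 117.0000 117.0000 116.8800 107.5900 8.4250 0.1050 0.0000 0.0000] k=[117 117 117 117 104 3 0 0 0]
t=4: x=[117.0000 117.0000 117.0000 116.8050 102.6800 4.4700 0.0450 0.0000 0.0000] k=[117 117 117 115 107 0 0 0 0]
t=5: x=[117.0000 117.0000 116.9700 114.9100 105.5150 1.6050 0.0000 0.0000 0.0000] k=[117 117 113 117 109 0 0 0 0]
t=6: x=[117.0000 116.9400 113.1200 116.8200 107.4850 1.6350 0.0000 0.0000 0.0000] k=[117 117 112 116 102 6 0 0 0]
t=7: x=[117.0000 116.9250 112.1350 115.7300 100.7700 7.3500 0.0900 0.0000 0.0000] k=[117 117 115 117 106 6 4 0 0]
t=8: x=[117.0000 116.9700 115.0600 116.8050 104.6650 7.4700 3.9700 0.0600 0.0000] k=[117 117 114 115 104 4 0 4 0]
t=9: x=[117.0000 116.9550 114.0600 114.8200 102.6650 5.4400 0.1200 3.8800 0.0600] k=[117 114 112 115 106 7 0 0 5]
t=10: x=[116.9550 114.0150 112.0750 114.8200 104.6500 8.3800 0.1050 0.0750 4.9250] k=[117 111 112 117 105 8 0 0 6]
t=11: x=[116.9100 111.1050 112.0600 116.7450 103.7250 9.3350 0.1200 0.0900 5.9100] k=[113 112 111 114 109 6 0 0 1]
t=12: x=[112.9850 112.0000 111.0600 113.8800 107.5300 7.4550 0.0900 0.0150 0.9850] k=[115 108 112 111 111 2 0 1 5]
t=13: x=[114.8950 108.1650 111.9250 111.0150 109.3650 3.6050 0.0450 1.0450 4.9400] k=[112 107 111 116 113 1 0 0 9]
t=14: x=[111.9250 107.1350 111.0150 115.8800 111.3650 2.6650 0.0150 0.1350 8.8650] k=[108 110 107 117 113 4 5 2 6]
t=15: x=[108.0300 109.9250 107.1950 116.7900 111.4250 5.6500 4.9400 2.1050 5.9400] k=[108 108 108 114 111 9 8 5 1]
t=16: x=[108.0000 108.0000 108.0900 113.8650 109.5150 10.5150 7.9700 4.9850 1.0600] k=[105 113 113 114 108 15 10 2 5]
t=17: x=[105.1200 112.8800 113.0150 113.8950 106.6950 16.3200 9.9550 2.1650 4.9550] k=[101 111 109 110 103 13 15 0 8]
t=18: x=[101.1500 110.8200 109.0450 109.8800 101.7550 14.3800 14.7450 0.3450 7.8800] k=[103 107 111 107 106 10 11 5 12]
t=19: x=[103.0600 107.0000 110.8800 107.0450 104.5750 11.4550 10.8950 5.1950 11.8950] k=[101 107 109 111 109 9 6 3 7]
t=20: x=[101.0900 106.9400 109.0000 110.9400 107.5300 10.4550 6.0000 3.1050 6.9400] k=[104 103 112 109 109 11 7 7 11]
t=21: x=[103.9850 103.1500 111.8200 109.0450 107.5300 12.4100 7.0600 7.0600 10.9400] k=[108 105 111 111 103 12 6 9 16]
t=22: x=[107.9550 105.1350 110.9100 110.8800 101.7550 13.2750 6.1350 9.0600 15.8950] k=[105 108 112 114 98 12 3 14 21]

[0.8974, 0.9231, 0.9573, 0.9744, 0.8376, 0.1026, 0.0256, 0.1197, 0.1795]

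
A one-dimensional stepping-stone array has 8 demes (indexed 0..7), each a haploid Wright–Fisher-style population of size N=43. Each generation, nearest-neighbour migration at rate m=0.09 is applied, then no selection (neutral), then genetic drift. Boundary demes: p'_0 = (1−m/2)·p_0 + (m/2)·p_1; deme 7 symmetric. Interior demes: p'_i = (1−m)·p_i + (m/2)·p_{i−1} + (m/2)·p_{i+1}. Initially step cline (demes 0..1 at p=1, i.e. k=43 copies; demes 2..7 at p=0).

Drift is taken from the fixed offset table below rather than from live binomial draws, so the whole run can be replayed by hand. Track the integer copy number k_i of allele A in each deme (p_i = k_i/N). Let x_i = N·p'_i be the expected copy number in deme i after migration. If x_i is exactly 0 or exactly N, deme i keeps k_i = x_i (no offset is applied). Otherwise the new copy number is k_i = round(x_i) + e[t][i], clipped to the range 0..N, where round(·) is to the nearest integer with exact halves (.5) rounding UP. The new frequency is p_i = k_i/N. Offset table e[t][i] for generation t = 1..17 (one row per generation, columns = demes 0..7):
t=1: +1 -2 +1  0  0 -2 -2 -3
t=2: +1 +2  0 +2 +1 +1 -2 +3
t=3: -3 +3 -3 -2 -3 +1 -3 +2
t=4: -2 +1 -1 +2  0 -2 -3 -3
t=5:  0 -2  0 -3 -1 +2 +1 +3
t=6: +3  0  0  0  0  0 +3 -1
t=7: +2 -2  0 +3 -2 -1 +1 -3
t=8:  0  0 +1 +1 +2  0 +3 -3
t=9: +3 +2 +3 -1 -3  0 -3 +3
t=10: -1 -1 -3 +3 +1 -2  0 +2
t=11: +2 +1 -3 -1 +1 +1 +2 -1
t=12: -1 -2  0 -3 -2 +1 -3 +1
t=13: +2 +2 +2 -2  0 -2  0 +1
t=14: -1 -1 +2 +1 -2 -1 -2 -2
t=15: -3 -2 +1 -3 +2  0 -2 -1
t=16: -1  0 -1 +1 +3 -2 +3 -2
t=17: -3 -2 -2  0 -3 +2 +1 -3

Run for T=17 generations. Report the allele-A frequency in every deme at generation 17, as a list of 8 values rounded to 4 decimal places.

[0.8140, 0.6279, 0.3023, 0.0698, 0.0465, 0.0465, 0.0000, 0.0000]

t=0: k=[43 43 0 0 0 0 0 0]
t=1: x=[43.0000 41.0650 1.9350 0.0000 0.0000 0.0000 0.0000 0.0000] k=[43 39 3 0 0 0 0 0]
t=2: x=[42.8200 37.5600 4.4850 0.1350 0.0000 0.0000 0.0000 0.0000] k=[43 40 4 2 0 0 0 0]
t=3: x=[42.8650 38.5150 5.5300 2.0000 0.0900 0.0000 0.0000 0.0000] k=[40 42 3 0 0 0 0 0]
t=4: x=[40.0900 40.1550 4.6200 0.1350 0.0000 0.0000 0.0000 0.0000] k=[38 41 4 2 0 0 0 0]
t=5: x=[38.1350 39.2000 5.5750 2.0000 0.0900 0.0000 0.0000 0.0000] k=[38 37 6 0 0 0 0 0]
t=6: x=[37.9550 35.6500 7.1250 0.2700 0.0000 0.0000 0.0000 0.0000] k=[41 36 7 0 0 0 0 0]
t=7: x=[40.7750 34.9200 7.9900 0.3150 0.0000 0.0000 0.0000 0.0000] k=[43 33 8 3 0 0 0 0]
t=8: x=[42.5500 32.3250 8.9000 3.0900 0.1350 0.0000 0.0000 0.0000] k=[43 32 10 4 2 0 0 0]
t=9: x=[42.5050 31.5050 10.7200 4.1800 2.0000 0.0900 0.0000 0.0000] k=[43 34 14 3 0 0 0 0]
t=10: x=[42.5950 33.5050 14.4050 3.3600 0.1350 0.0000 0.0000 0.0000] k=[42 33 11 6 1 0 0 0]
t=11: x=[41.5950 32.4150 11.7650 6.0000 1.1800 0.0450 0.0000 0.0000] k=[43 33 9 5 2 1 0 0]
t=12: x=[42.5500 32.3700 9.9000 5.0450 2.0900 1.0000 0.0450 0.0000] k=[42 30 10 2 0 2 0 0]
t=13: x=[41.4600 29.6400 10.5400 2.2700 0.1800 1.8200 0.0900 0.0000] k=[43 32 13 0 0 0 0 0]
t=14: x=[42.5050 31.6400 13.2700 0.5850 0.0000 0.0000 0.0000 0.0000] k=[42 31 15 2 0 0 0 0]
t=15: x=[41.5050 30.7750 15.1350 2.4950 0.0900 0.0000 0.0000 0.0000] k=[39 29 16 0 2 0 0 0]
t=16: x=[38.5500 28.8650 15.8650 0.8100 1.8200 0.0900 0.0000 0.0000] k=[38 29 15 2 5 0 0 0]
t=17: x=[37.5950 28.7750 15.0450 2.7200 4.6400 0.2250 0.0000 0.0000] k=[35 27 13 3 2 2 0 0]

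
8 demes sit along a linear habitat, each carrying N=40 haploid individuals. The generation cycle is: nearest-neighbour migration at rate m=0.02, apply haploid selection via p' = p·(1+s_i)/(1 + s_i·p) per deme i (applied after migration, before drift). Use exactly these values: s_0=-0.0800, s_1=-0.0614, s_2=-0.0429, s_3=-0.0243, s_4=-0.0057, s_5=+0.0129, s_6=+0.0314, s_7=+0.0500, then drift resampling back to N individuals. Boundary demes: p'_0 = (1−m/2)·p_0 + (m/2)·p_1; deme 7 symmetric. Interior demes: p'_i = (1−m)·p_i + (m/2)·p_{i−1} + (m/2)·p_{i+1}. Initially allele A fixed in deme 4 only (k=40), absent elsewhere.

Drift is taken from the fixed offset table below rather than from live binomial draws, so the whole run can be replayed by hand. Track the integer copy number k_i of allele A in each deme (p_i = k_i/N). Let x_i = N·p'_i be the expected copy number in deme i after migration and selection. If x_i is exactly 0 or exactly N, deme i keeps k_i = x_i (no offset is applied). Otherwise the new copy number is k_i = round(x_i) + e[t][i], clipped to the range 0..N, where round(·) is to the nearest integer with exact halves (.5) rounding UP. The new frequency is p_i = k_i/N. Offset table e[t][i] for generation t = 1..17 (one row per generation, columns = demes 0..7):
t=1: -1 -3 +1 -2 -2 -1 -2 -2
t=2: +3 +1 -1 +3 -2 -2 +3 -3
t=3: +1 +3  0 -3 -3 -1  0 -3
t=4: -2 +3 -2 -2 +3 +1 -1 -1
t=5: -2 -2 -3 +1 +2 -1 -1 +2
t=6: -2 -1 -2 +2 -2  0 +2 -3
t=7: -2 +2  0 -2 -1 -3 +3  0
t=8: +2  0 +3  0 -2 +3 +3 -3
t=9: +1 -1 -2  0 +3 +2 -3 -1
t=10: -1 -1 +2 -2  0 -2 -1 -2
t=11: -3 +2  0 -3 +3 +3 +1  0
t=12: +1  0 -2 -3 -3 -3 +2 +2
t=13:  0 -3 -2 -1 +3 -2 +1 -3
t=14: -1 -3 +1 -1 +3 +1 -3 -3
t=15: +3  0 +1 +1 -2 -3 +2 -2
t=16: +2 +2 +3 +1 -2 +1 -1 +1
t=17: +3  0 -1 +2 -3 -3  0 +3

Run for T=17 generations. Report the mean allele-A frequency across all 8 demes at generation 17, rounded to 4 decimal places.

t=0: k=[0 0 0 0 40 0 0 0]
t=1: x=[0.0000 0.0000 0.0000 0.3904 39.1955 0.4051 0.0000 0.0000] k=[0 0 0 0 37 0 0 0]
t=2: x=[0.0000 0.0000 0.0000 0.3611 36.2406 0.3747 0.0000 0.0000] k=[0 0 0 3 34 0 0 0]
t=3: x=[0.0000 0.0000 0.0287 3.2067 33.3182 0.3443 0.0000 0.0000] k=[0 0 0 0 30 0 0 0]
t=4: x=[0.0000 0.0000 0.0000 0.2928 29.3554 0.3038 0.0000 0.0000] k=[0 0 0 0 32 1 0 0]
t=5: x=[0.0000 0.0000 0.0000 0.3123 31.3312 1.3162 0.0103 0.0000] k=[0 0 0 1 33 0 0 0]
t=6: x=[0.0000 0.0000 0.0096 1.2792 32.3146 0.3342 0.0000 0.0000] k=[0 0 0 3 30 0 0 0]
t=7: x=[0.0000 0.0000 0.0287 3.1675 29.3855 0.3038 0.0000 0.0000] k=[0 0 0 1 28 0 0 0]
t=8: x=[0.0000 0.0000 0.0096 1.2303 27.4007 0.2836 0.0000 0.0000] k=[0 0 3 1 25 3 0 0]
t=9: x=[0.0000 0.0282 2.8324 1.2303 24.4857 3.2278 0.0309 0.0000] k=[0 0 1 1 27 5 0 0]
t=10: x=[0.0000 0.0094 0.9485 1.2303 26.4689 5.2280 0.0516 0.0000] k=[0 0 3 0 26 3 0 0]
t=11: x=[0.0000 0.0282 2.8228 0.2830 25.4571 3.2379 0.0309 0.0000] k=[0 2 3 0 28 6 1 0]
t=12: x=[0.0184 1.8735 2.8420 0.3025 27.4508 6.2372 1.0718 0.0105] k=[1 2 1 0 24 3 3 2]
t=13: x=[0.9311 1.8641 0.9581 0.2440 23.4946 3.2480 3.0767 2.1052] k=[1 0 0 0 26 1 4 0]
t=14: x=[0.9126 0.0094 0.0000 0.2537 25.4371 1.2960 4.0409 0.0420] k=[0 0 0 0 28 2 1 0]
t=15: x=[0.0000 0.0000 0.0000 0.2732 27.4107 2.2774 1.0306 0.0105] k=[0 0 0 1 25 0 3 0]
t=16: x=[0.0000 0.0000 0.0096 1.2010 24.4557 0.2836 3.0253 0.0315] k=[0 0 3 2 22 1 2 1]
t=17: x=[0.0000 0.0282 2.8420 2.1592 21.5332 1.2353 2.0390 1.0592] k=[0 0 2 4 19 0 2 4]

0.0969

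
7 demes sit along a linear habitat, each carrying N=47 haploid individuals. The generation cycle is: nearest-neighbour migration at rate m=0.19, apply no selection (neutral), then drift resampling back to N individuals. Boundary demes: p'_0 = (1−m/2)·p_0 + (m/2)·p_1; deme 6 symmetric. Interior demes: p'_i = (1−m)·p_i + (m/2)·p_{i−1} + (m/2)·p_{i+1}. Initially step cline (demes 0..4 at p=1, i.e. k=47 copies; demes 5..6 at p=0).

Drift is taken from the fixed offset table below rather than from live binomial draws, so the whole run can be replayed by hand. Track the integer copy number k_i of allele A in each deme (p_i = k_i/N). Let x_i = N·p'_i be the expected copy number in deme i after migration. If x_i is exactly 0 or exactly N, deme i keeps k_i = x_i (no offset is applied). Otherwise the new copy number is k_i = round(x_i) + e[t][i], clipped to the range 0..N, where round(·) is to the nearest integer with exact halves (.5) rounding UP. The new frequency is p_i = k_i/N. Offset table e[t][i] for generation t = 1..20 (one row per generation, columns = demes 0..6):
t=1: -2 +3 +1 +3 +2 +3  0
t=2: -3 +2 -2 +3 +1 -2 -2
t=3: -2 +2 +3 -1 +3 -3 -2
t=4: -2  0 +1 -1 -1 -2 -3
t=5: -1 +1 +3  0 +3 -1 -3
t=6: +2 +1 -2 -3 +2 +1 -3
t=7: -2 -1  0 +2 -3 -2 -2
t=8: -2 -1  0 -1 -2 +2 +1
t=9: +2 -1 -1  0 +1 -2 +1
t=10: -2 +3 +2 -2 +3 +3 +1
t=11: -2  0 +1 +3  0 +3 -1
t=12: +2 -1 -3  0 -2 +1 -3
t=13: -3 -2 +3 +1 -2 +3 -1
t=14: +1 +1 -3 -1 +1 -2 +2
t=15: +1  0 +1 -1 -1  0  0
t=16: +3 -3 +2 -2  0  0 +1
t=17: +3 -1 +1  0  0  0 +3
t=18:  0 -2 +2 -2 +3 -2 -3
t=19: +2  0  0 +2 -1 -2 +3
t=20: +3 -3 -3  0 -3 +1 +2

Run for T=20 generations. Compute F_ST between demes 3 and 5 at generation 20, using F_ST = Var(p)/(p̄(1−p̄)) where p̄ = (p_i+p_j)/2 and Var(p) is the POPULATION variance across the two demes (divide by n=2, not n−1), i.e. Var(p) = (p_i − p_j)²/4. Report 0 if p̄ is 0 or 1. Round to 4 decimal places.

0.1370

t=0: k=[47 47 47 47 47 0 0]
t=1: x=[47.0000 47.0000 47.0000 47.0000 42.5350 4.4650 0.0000] k=[47 47 47 47 45 7 0]
t=2: x=[47.0000 47.0000 47.0000 46.8100 41.5800 9.9450 0.6650] k=[47 47 47 47 43 8 0]
t=3: x=[47.0000 47.0000 47.0000 46.6200 40.0550 10.5650 0.7600] k=[47 47 47 46 43 8 0]
t=4: x=[47.0000 47.0000 46.9050 45.8100 39.9600 10.5650 0.7600] k=[47 47 47 45 39 9 0]
t=5: x=[47.0000 47.0000 46.8100 44.6200 36.7200 10.9950 0.8550] k=[47 47 47 45 40 10 0]
t=6: x=[47.0000 47.0000 46.8100 44.7150 37.6250 11.9000 0.9500] k=[47 47 45 42 40 13 0]
t=7: x=[47.0000 46.8100 44.9050 42.0950 37.6250 14.3300 1.2350] k=[47 46 45 44 35 12 0]
t=8: x=[46.9050 46.0000 45.0000 43.2400 33.6700 13.0450 1.1400] k=[45 45 45 42 32 15 2]
t=9: x=[45.0000 45.0000 44.7150 41.3350 31.3350 15.3800 3.2350] k=[47 44 44 41 32 13 4]
t=10: x=[46.7150 44.2850 43.7150 40.4300 31.0500 13.9500 4.8550] k=[45 47 46 38 34 17 6]
t=11: x=[45.1900 46.7150 45.3350 38.3800 32.7650 17.5700 7.0450] k=[43 47 46 41 33 21 6]
t=12: x=[43.3800 46.5250 45.6200 40.7150 32.6200 20.7150 7.4250] k=[45 46 43 41 31 22 4]
t=13: x=[45.0950 45.6200 43.0950 40.2400 31.0950 21.1450 5.7100] k=[42 44 46 41 29 24 5]
t=14: x=[42.1900 44.0000 45.3350 40.3350 29.6650 22.6700 6.8050] k=[43 45 42 39 31 21 9]
t=15: x=[43.1900 44.5250 42.0000 38.5250 30.8100 20.8100 10.1400] k=[44 45 43 38 30 21 10]
t=16: x=[44.0950 44.7150 42.7150 37.7150 29.9050 20.8100 11.0450] k=[47 42 45 36 30 21 12]
t=17: x=[46.5250 42.7600 43.8600 36.2850 29.7150 21.0000 12.8550] k=[47 42 45 36 30 21 16]
t=18: x=[46.5250 42.7600 43.8600 36.2850 29.7150 21.3800 16.4750] k=[47 41 46 34 33 19 13]
t=19: x=[46.4300 42.0450 44.3850 35.0450 31.7650 19.7600 13.5700] k=[47 42 44 37 31 18 17]
t=20: x=[46.5250 42.6650 43.1450 37.0950 30.3350 19.1400 17.0950] k=[47 40 40 37 27 20 19]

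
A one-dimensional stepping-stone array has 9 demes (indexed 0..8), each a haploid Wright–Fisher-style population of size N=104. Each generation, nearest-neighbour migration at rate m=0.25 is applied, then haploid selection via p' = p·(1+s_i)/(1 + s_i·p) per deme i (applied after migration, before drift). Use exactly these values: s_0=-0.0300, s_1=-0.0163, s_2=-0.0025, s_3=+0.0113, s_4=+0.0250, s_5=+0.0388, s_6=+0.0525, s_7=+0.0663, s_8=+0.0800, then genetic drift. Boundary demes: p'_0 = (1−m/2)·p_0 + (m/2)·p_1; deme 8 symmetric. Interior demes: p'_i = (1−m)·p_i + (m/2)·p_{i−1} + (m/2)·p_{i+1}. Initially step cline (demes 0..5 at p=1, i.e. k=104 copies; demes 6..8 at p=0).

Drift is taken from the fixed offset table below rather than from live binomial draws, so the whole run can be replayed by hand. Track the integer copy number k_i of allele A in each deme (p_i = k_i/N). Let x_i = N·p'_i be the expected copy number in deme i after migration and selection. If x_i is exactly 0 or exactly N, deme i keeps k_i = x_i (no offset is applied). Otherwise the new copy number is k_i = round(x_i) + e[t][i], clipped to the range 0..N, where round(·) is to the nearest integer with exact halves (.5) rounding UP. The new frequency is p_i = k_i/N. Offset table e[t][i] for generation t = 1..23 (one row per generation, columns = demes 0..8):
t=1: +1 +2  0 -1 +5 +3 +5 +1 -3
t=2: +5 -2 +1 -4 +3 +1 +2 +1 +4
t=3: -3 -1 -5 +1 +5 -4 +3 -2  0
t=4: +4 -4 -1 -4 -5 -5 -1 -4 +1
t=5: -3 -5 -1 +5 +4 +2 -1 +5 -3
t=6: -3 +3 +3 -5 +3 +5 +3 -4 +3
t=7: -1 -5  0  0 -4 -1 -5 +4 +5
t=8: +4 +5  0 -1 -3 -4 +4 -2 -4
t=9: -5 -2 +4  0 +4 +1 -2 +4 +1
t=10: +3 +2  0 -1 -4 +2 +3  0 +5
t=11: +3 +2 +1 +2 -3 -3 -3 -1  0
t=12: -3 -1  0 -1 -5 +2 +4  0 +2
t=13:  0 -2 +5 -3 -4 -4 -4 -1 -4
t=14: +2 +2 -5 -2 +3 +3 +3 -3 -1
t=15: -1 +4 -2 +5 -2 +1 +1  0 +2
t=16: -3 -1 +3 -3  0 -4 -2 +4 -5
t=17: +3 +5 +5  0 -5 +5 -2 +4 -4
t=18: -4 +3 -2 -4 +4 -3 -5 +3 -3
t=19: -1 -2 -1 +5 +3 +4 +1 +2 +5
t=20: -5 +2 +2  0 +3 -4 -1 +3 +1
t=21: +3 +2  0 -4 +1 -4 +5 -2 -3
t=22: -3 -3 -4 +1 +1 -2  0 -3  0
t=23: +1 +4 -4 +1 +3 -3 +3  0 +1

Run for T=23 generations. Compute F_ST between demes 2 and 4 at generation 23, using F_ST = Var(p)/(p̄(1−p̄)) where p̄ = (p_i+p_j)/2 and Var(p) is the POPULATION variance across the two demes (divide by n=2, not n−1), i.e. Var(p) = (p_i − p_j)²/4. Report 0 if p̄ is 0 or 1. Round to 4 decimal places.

t=0: k=[104 104 104 104 104 104 0 0 0]
t=1: x=[104.0000 104.0000 104.0000 104.0000 104.0000 91.4269 13.5933 0.0000 0.0000] k=[104 104 104 104 104 94 19 0 0]
t=2: x=[104.0000 104.0000 104.0000 104.0000 102.7801 86.4377 27.0105 2.5286 0.0000] k=[104 104 104 104 104 87 29 4 0]
t=3: x=[104.0000 104.0000 104.0000 104.0000 101.9258 82.5308 34.2907 7.0345 0.5398] k=[104 104 104 104 104 79 37 5 1]
t=4: x=[104.0000 104.0000 104.0000 104.0000 100.9490 77.6313 39.4955 9.0147 1.6181] k=[104 104 104 104 96 73 38 5 3]
t=5: x=[104.0000 104.0000 104.0000 103.0111 94.3435 72.3444 39.4955 9.4102 3.5012] k=[104 104 104 104 98 74 38 14 1]
t=6: x=[104.0000 104.0000 104.0000 103.2583 95.9356 73.3296 40.7610 16.2352 2.8293] k=[104 104 104 98 99 78 44 12 6]
t=7: x=[104.0000 104.0000 103.2481 98.9295 96.4253 77.1403 45.5555 16.1045 7.2523] k=[104 104 103 99 92 76 41 20 12]
t=8: x=[104.0000 103.8729 102.6216 98.6820 91.1556 74.4370 44.0439 22.7452 13.9010] k=[104 104 103 98 88 70 48 21 10]
t=9: x=[104.0000 103.8729 102.4963 97.4444 87.3482 70.3719 48.6976 24.1705 12.1784] k=[104 102 104 97 91 71 47 28 13]
t=10: x=[103.7423 102.4755 102.8722 97.1968 89.5598 71.3585 48.9485 29.8473 15.8833] k=[104 104 103 96 86 73 52 30 21]
t=11: x=[104.0000 103.8729 102.2457 95.7111 85.9956 72.8371 53.2052 33.0553 23.4951] k=[104 104 103 98 83 70 50 32 23]
t=12: x=[104.0000 103.8729 102.4963 96.8254 83.6571 70.0018 51.5797 34.5907 25.5803] k=[104 103 102 96 79 72 56 35 28]
t=13: x=[103.8711 102.9836 101.3686 94.7204 80.6995 71.7283 56.6973 38.2895 30.5074] k=[104 101 104 92 77 68 53 37 27]
t=14: x=[103.6134 101.7135 102.1204 91.7470 78.2316 68.1495 54.2041 39.3069 29.8611] k=[104 104 97 90 81 71 57 36 29]
t=15: x=[104.0000 103.1106 96.9836 89.8876 81.3160 71.3585 57.4440 39.3069 31.5402] k=[104 104 95 95 79 72 58 39 34]
t=16: x=[104.0000 102.8566 96.1068 93.1100 80.5762 71.9748 58.6874 42.3515 36.4248] k=[104 102 99 90 81 68 57 46 31]
t=17: x=[103.7423 101.8405 98.2364 90.1356 80.9461 69.1377 58.3146 47.1490 34.6293] k=[104 104 103 90 76 74 56 51 31]
t=18: x=[104.0000 103.8729 101.4939 90.0116 77.9847 72.8371 58.9359 50.7913 35.2711] k=[104 104 99 86 82 70 54 54 32]
t=19: x=[104.0000 103.3647 97.9858 87.2832 81.4393 70.3719 57.3196 52.9189 36.5529] k=[104 101 97 92 84 74 58 55 42]
t=20: x=[103.6134 100.8248 96.8584 91.7470 84.1496 74.0680 60.9216 55.4148 45.5853] k=[99 103 99 92 87 70 60 58 47]
t=21: x=[99.3670 101.9675 98.6122 92.3666 85.8726 71.7283 62.2846 58.5239 50.3706] k=[102 104 99 88 87 68 67 57 47]
t=22: x=[102.1968 103.1106 98.2364 89.3917 85.1343 71.1120 67.1020 58.6480 50.2451] k=[99 100 94 90 86 69 67 56 50]
t=23: x=[98.9815 99.0481 94.2279 90.1356 84.7651 71.7283 67.1020 58.2756 52.7507] k=[100 103 90 91 88 69 70 58 54]

0.0007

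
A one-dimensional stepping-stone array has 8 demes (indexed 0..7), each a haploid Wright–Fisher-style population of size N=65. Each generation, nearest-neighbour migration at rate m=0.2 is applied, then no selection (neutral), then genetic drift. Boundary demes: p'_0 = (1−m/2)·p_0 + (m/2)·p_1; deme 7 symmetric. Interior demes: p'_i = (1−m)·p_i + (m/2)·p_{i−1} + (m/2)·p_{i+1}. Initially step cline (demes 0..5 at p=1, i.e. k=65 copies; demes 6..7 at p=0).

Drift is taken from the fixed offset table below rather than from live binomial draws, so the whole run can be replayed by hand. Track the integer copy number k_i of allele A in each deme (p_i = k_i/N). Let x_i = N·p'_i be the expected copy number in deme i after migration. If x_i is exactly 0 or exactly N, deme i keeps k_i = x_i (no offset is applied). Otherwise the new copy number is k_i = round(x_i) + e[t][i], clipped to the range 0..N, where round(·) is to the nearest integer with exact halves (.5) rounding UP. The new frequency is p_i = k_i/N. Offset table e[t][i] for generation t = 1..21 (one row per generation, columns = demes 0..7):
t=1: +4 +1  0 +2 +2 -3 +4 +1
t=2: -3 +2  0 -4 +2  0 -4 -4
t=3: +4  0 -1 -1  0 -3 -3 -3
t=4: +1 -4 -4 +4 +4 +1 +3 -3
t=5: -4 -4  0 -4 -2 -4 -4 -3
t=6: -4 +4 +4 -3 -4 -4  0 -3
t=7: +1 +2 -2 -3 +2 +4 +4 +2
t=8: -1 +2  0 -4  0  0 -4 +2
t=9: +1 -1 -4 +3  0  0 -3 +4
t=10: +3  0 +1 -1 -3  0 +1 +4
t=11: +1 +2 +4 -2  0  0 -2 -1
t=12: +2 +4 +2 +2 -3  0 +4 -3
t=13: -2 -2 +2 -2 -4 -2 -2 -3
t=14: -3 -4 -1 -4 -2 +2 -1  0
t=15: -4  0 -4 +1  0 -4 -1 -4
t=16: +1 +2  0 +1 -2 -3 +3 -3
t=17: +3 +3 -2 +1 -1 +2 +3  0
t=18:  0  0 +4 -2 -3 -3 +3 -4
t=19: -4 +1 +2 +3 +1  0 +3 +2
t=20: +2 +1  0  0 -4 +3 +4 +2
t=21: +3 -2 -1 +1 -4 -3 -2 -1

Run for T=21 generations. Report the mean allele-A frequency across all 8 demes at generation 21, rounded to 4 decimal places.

0.6577

t=0: k=[65 65 65 65 65 65 0 0]
t=1: x=[65.0000 65.0000 65.0000 65.0000 65.0000 58.5000 6.5000 0.0000] k=[65 65 65 65 65 56 11 0]
t=2: x=[65.0000 65.0000 65.0000 65.0000 64.1000 52.4000 14.4000 1.1000] k=[65 65 65 65 65 52 10 0]
t=3: x=[65.0000 65.0000 65.0000 65.0000 63.7000 49.1000 13.2000 1.0000] k=[65 65 65 65 64 46 10 0]
t=4: x=[65.0000 65.0000 65.0000 64.9000 62.3000 44.2000 12.6000 1.0000] k=[65 65 65 65 65 45 16 0]
t=5: x=[65.0000 65.0000 65.0000 65.0000 63.0000 44.1000 17.3000 1.6000] k=[65 65 65 65 61 40 13 0]
t=6: x=[65.0000 65.0000 65.0000 64.6000 59.3000 39.4000 14.4000 1.3000] k=[65 65 65 62 55 35 14 0]
t=7: x=[65.0000 65.0000 64.7000 61.6000 53.7000 34.9000 14.7000 1.4000] k=[65 65 63 59 56 39 19 3]
t=8: x=[65.0000 64.8000 62.8000 59.1000 54.6000 38.7000 19.4000 4.6000] k=[65 65 63 55 55 39 15 7]
t=9: x=[65.0000 64.8000 62.4000 55.8000 53.4000 38.2000 16.6000 7.8000] k=[65 64 58 59 53 38 14 12]
t=10: x=[64.9000 63.5000 58.7000 58.3000 52.1000 37.1000 16.2000 12.2000] k=[65 64 60 57 49 37 17 16]
t=11: x=[64.9000 63.7000 60.1000 56.5000 48.6000 36.2000 18.9000 16.1000] k=[65 65 64 55 49 36 17 15]
t=12: x=[65.0000 64.9000 63.2000 55.3000 48.3000 35.4000 18.7000 15.2000] k=[65 65 65 57 45 35 23 12]
t=13: x=[65.0000 65.0000 64.2000 56.6000 45.2000 34.8000 23.1000 13.1000] k=[65 65 65 55 41 33 21 10]
t=14: x=[65.0000 65.0000 64.0000 54.6000 41.6000 32.6000 21.1000 11.1000] k=[65 65 63 51 40 35 20 11]
t=15: x=[65.0000 64.8000 62.0000 51.1000 40.6000 34.0000 20.6000 11.9000] k=[65 65 58 52 41 30 20 8]
t=16: x=[65.0000 64.3000 58.1000 51.5000 41.0000 30.1000 19.8000 9.2000] k=[65 65 58 53 39 27 23 6]
t=17: x=[65.0000 64.3000 58.2000 52.1000 39.2000 27.8000 21.7000 7.7000] k=[65 65 56 53 38 30 25 8]
t=18: x=[65.0000 64.1000 56.6000 51.8000 38.7000 30.3000 23.8000 9.7000] k=[65 64 61 50 36 27 27 6]
t=19: x=[64.9000 63.8000 60.2000 49.7000 36.5000 27.9000 24.9000 8.1000] k=[61 65 62 53 38 28 28 10]
t=20: x=[61.4000 64.3000 61.4000 52.4000 38.5000 29.0000 26.2000 11.8000] k=[63 65 61 52 35 32 30 14]
t=21: x=[63.2000 64.4000 60.5000 51.2000 36.4000 32.1000 28.6000 15.6000] k=[65 62 60 52 32 29 27 15]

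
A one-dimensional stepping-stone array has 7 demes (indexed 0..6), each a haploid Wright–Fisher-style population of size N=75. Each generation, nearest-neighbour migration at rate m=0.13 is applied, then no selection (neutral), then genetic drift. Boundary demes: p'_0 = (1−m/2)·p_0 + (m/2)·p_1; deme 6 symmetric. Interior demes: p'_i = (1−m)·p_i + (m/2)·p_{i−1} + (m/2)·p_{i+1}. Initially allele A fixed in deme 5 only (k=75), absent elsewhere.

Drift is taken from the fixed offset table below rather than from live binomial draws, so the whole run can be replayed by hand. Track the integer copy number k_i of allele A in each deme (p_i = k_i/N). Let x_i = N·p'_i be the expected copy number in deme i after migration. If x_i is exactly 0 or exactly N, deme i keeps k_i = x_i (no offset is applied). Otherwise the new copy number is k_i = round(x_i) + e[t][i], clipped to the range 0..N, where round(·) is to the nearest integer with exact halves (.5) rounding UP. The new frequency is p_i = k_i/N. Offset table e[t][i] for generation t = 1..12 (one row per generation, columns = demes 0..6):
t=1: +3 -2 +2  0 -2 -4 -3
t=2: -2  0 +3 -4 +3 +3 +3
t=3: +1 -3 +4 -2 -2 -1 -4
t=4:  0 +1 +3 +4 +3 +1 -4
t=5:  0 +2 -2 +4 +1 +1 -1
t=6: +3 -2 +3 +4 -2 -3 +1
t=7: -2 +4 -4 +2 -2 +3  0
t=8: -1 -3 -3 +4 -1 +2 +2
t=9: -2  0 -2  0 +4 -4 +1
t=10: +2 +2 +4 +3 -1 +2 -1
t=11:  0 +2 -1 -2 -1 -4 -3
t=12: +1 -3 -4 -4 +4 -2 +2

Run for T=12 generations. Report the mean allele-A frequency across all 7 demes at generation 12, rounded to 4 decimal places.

0.1467

t=0: k=[0 0 0 0 0 75 0]
t=1: x=[0.0000 0.0000 0.0000 0.0000 4.8750 65.2500 4.8750] k=[0 0 0 0 3 61 2]
t=2: x=[0.0000 0.0000 0.0000 0.1950 6.5750 53.3950 5.8350] k=[0 0 0 0 10 56 9]
t=3: x=[0.0000 0.0000 0.0000 0.6500 12.3400 49.9550 12.0550] k=[0 0 0 0 10 49 8]
t=4: x=[0.0000 0.0000 0.0000 0.6500 11.8850 43.8000 10.6650] k=[0 0 0 5 15 45 7]
t=5: x=[0.0000 0.0000 0.3250 5.3250 16.3000 40.5800 9.4700] k=[0 0 0 9 17 42 8]
t=6: x=[0.0000 0.0000 0.5850 8.9350 18.1050 38.1650 10.2100] k=[0 0 4 13 16 35 11]
t=7: x=[0.0000 0.2600 4.3250 12.6100 17.0400 32.2050 12.5600] k=[0 4 0 15 15 35 13]
t=8: x=[0.2600 3.4800 1.2350 14.0250 16.3000 32.2700 14.4300] k=[0 0 0 18 15 34 16]
t=9: x=[0.0000 0.0000 1.1700 16.6350 16.4300 31.5950 17.1700] k=[0 0 0 17 20 28 18]
t=10: x=[0.0000 0.0000 1.1050 16.0900 20.3250 26.8300 18.6500] k=[0 0 5 19 19 29 18]
t=11: x=[0.0000 0.3250 5.5850 18.0900 19.6500 27.6350 18.7150] k=[0 2 5 16 19 24 16]
t=12: x=[0.1300 2.0650 5.5200 15.4800 19.1300 23.1550 16.5200] k=[1 0 2 11 23 21 19]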